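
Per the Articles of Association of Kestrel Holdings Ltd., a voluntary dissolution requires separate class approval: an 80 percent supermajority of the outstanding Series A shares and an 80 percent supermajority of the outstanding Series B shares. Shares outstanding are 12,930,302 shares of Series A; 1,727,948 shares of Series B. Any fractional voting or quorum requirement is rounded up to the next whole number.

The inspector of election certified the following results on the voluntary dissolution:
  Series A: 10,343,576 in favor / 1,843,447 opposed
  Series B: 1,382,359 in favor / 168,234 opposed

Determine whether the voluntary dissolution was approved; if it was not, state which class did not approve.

Not approved — the Series A shares did not give the required vote.

Series A: 4/5 of 12930302 = 10344241.60, rounded up to 10344242; 10,344,242 required, 10,343,576 in favor — not approved.
Series B: 4/5 of 1727948 = 1382358.40, rounded up to 1382359; 1,382,359 required, 1,382,359 in favor — approved.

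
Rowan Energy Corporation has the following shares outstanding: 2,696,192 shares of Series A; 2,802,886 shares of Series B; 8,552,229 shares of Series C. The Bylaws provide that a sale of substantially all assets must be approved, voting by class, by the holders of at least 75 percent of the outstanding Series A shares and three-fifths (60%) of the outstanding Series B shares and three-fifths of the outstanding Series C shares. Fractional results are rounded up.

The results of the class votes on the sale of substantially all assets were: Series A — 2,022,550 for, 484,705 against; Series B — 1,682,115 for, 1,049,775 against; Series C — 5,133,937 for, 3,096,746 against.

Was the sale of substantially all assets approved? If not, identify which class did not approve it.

Series A: 3/4 of 2696192 = 2022144; 2,022,144 required, 2,022,550 in favor — approved.
Series B: 3/5 of 2802886 = 1681731.60, rounded up to 1681732; 1,681,732 required, 1,682,115 in favor — approved.
Series C: 3/5 of 8552229 = 5131337.40, rounded up to 5131338; 5,131,338 required, 5,133,937 in favor — approved.

Approved — every class gave the required vote.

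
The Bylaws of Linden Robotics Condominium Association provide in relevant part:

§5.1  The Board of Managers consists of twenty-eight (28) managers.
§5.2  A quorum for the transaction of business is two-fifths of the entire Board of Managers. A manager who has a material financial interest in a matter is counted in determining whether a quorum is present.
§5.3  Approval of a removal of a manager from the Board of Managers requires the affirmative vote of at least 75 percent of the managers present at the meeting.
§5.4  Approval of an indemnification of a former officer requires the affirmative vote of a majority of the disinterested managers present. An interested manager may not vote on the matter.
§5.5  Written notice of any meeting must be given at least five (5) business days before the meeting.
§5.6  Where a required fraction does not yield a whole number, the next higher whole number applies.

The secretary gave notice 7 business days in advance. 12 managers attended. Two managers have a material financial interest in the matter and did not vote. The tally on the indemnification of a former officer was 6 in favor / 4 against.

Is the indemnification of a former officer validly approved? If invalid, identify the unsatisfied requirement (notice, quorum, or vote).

Valid — all requirements satisfied.

Notice: 7 business days given; 5 required (7 ≥ 5). Satisfied.
Quorum: 12 present (interested managers count toward quorum); quorum is 12. Satisfied.
Vote: the indemnification of a former officer requires a majority of the disinterested managers present (12 − 2 = 10). A majority of 10 is 6, so 6 affirmative votes are needed; 6 voted in favor. Satisfied.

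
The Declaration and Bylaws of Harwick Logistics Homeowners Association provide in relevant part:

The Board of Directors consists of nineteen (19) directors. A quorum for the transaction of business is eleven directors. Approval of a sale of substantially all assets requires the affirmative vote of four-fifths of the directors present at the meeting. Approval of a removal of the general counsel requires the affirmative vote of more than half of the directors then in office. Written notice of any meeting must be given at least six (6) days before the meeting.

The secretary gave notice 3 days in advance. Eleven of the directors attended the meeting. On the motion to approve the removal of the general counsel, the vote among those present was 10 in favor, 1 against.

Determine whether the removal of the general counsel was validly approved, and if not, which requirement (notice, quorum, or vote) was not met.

Notice: 3 days given; 6 required (3 < 6). Not satisfied.
Quorum: 11 present; quorum is 11. Satisfied.
Vote: the removal of the general counsel requires a majority of the directors then in office (19). A majority of 19 is 10, so 10 affirmative votes are needed; 10 voted in favor. Satisfied.

Invalid — notice requirement not satisfied.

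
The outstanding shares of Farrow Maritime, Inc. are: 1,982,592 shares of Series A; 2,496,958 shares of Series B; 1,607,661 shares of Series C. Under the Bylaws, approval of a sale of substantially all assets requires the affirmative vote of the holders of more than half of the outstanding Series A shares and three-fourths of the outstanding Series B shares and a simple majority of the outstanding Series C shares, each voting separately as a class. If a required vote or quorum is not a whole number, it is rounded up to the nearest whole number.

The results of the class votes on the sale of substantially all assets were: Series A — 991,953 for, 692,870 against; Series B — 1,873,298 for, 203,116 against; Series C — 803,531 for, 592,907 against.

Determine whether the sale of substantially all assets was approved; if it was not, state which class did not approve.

Not approved — the Series C shares did not give the required vote.

Series A: a majority of 1982592 is 991297; 991,297 required, 991,953 in favor — approved.
Series B: 3/4 of 2496958 = 1872718.50, rounded up to 1872719; 1,872,719 required, 1,873,298 in favor — approved.
Series C: a majority of 1607661 is 803831; 803,831 required, 803,531 in favor — not approved.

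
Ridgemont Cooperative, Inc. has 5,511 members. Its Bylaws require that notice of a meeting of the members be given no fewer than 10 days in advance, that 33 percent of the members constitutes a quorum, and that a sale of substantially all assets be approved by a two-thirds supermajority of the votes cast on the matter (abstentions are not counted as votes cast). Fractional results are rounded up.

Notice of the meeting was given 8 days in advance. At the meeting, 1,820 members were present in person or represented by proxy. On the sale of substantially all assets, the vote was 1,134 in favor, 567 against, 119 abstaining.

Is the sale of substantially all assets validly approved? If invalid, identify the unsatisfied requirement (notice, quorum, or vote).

Invalid — notice requirement not satisfied.

Notice: 8 days given; 10 required. Not satisfied.
Quorum: 33% of 5,511 = 1,818.63, rounded up to 1,819; 1,820 present. Satisfied.
Vote: requires two-thirds of the votes cast (1,820 − 119 abstaining = 1,701); 2/3 of 1701 = 1134, so 1,134 needed; 1,134 in favor. Satisfied.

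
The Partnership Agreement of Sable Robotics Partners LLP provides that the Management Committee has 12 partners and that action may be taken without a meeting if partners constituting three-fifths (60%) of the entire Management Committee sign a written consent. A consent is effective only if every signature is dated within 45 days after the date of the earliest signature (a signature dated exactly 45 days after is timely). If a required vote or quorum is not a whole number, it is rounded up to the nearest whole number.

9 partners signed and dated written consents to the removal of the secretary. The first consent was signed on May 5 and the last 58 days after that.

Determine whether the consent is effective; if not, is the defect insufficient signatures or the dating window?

Not effective — dating-window requirement not satisfied.

Signatures required: three-fifths (60%) of 12 — 3/5 of 12 = 7.20, rounded up to 8, so 8 needed; 9 signed. Sufficient.
Dating window: the latest signature is 58 days after the earliest; the limit is 45 days. Outside the window.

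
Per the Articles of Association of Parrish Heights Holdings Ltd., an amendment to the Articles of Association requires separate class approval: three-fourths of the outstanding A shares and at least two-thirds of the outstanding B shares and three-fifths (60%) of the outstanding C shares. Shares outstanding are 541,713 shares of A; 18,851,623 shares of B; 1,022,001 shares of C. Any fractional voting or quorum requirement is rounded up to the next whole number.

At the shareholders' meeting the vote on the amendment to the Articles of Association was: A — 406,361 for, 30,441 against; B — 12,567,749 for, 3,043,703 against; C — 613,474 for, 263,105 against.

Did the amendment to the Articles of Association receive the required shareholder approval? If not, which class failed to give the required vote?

A: 3/4 of 541713 = 406284.75, rounded up to 406285; 406,285 required, 406,361 in favor — approved.
B: 2/3 of 18851623 = 12567748.67, rounded up to 12567749; 12,567,749 required, 12,567,749 in favor — approved.
C: 3/5 of 1022001 = 613200.60, rounded up to 613201; 613,201 required, 613,474 in favor — approved.

Approved — every class gave the required vote.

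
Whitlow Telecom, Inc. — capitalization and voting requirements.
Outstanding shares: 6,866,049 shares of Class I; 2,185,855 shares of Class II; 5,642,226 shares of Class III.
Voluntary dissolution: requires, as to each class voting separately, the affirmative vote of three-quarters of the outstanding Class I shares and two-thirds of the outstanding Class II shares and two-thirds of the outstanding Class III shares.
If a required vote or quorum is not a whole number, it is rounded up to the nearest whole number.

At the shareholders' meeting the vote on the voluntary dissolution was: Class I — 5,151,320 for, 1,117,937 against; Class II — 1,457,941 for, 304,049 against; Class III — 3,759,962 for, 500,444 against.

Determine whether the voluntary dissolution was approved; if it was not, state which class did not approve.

Not approved — the Class III shares did not give the required vote.

Class I: 3/4 of 6866049 = 5149536.75, rounded up to 5149537; 5,149,537 required, 5,151,320 in favor — approved.
Class II: 2/3 of 2185855 = 1457236.67, rounded up to 1457237; 1,457,237 required, 1,457,941 in favor — approved.
Class III: 2/3 of 5642226 = 3761484; 3,761,484 required, 3,759,962 in favor — not approved.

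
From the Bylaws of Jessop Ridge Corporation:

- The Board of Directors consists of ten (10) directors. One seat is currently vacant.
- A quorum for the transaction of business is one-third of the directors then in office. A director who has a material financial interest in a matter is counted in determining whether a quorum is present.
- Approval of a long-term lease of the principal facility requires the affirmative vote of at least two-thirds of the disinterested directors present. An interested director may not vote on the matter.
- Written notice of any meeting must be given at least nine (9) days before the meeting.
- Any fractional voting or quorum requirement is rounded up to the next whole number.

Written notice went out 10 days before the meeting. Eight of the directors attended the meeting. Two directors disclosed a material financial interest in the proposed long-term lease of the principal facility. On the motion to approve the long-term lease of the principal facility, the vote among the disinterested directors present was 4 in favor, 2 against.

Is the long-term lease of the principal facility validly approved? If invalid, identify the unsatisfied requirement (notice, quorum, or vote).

Valid — all requirements satisfied.

Notice: 10 days given; 9 required (10 ≥ 9). Satisfied.
Quorum: 8 present (interested directors count toward quorum); quorum is 3. Satisfied.
Vote: the long-term lease of the principal facility requires two-thirds of the disinterested directors present (8 − 2 = 6). 2/3 of 6 = 4, so 4 affirmative votes are needed; 4 voted in favor. Satisfied.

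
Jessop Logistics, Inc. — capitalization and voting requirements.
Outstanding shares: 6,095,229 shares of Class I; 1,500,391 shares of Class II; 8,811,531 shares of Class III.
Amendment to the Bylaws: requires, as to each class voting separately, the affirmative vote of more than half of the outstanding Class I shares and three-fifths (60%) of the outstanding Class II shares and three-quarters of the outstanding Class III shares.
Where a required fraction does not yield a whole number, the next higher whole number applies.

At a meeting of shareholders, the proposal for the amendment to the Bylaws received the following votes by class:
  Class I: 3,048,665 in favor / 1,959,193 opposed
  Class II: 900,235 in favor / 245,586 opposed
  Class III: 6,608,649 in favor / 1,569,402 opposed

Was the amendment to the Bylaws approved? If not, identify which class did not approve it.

Class I: a majority of 6095229 is 3047615; 3,047,615 required, 3,048,665 in favor — approved.
Class II: 3/5 of 1500391 = 900234.60, rounded up to 900235; 900,235 required, 900,235 in favor — approved.
Class III: 3/4 of 8811531 = 6608648.25, rounded up to 6608649; 6,608,649 required, 6,608,649 in favor — approved.

Approved — every class gave the required vote.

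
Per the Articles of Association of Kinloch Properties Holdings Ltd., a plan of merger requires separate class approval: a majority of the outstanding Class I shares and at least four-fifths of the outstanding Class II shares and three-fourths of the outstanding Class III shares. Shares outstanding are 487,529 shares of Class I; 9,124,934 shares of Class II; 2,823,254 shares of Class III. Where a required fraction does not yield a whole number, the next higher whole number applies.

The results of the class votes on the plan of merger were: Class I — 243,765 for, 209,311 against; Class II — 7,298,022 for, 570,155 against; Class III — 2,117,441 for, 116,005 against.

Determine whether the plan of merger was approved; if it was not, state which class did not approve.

Not approved — the Class II shares did not give the required vote.

Class I: a majority of 487529 is 243765; 243,765 required, 243,765 in favor — approved.
Class II: 4/5 of 9124934 = 7299947.20, rounded up to 7299948; 7,299,948 required, 7,298,022 in favor — not approved.
Class III: 3/4 of 2823254 = 2117440.50, rounded up to 2117441; 2,117,441 required, 2,117,441 in favor — approved.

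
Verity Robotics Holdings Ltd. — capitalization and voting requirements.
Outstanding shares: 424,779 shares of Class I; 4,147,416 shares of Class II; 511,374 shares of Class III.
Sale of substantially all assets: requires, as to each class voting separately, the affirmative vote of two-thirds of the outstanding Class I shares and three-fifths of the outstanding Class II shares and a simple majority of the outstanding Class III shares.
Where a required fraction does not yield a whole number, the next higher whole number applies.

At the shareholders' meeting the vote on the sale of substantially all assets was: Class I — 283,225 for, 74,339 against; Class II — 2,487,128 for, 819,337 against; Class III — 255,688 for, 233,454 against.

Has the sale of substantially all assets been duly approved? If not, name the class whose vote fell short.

Class I: 2/3 of 424779 = 283186; 283,186 required, 283,225 in favor — approved.
Class II: 3/5 of 4147416 = 2488449.60, rounded up to 2488450; 2,488,450 required, 2,487,128 in favor — not approved.
Class III: a majority of 511374 is 255688; 255,688 required, 255,688 in favor — approved.

Not approved — the Class II shares did not give the required vote.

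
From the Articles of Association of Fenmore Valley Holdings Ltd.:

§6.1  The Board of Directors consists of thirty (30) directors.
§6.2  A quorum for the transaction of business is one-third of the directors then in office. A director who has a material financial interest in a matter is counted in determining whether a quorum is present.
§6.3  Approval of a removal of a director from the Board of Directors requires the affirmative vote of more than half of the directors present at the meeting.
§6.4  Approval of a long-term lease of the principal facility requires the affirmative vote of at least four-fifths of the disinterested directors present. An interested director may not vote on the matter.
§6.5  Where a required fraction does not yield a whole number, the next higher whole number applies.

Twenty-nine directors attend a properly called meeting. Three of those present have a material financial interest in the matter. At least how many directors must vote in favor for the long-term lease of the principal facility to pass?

21

The long-term lease of the principal facility requires four-fifths of the disinterested directors present (29 − 3 = 26).
4/5 of 26 = 20.80, rounded up to 21.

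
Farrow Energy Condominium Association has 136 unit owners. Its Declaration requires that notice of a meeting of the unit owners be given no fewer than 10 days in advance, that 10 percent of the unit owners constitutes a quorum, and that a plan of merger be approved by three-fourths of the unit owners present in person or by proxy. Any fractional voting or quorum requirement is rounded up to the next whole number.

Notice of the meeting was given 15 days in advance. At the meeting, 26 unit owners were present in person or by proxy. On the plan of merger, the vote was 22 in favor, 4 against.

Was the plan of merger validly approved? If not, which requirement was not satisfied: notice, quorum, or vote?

Notice: 15 days given; 10 required. Satisfied.
Quorum: 10% of 136 = 13.60, rounded up to 14; 26 present. Satisfied.
Vote: requires three-fourths of those present (26); 3/4 of 26 = 19.50, rounded up to 20, so 20 needed; 22 in favor. Satisfied.

Valid — all requirements satisfied.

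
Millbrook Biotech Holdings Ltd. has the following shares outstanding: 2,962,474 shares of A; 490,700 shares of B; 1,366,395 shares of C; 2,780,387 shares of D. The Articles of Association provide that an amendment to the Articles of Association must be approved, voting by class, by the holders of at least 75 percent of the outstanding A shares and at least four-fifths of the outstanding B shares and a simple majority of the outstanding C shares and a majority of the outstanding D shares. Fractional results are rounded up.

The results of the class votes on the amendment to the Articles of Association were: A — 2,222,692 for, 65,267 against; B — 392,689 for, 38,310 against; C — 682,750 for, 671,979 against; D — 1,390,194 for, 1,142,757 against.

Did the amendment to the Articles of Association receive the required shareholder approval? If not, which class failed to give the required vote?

Not approved — the C shares did not give the required vote.

A: 3/4 of 2962474 = 2221855.50, rounded up to 2221856; 2,221,856 required, 2,222,692 in favor — approved.
B: 4/5 of 490700 = 392560; 392,560 required, 392,689 in favor — approved.
C: a majority of 1366395 is 683198; 683,198 required, 682,750 in favor — not approved.
D: a majority of 2780387 is 1390194; 1,390,194 required, 1,390,194 in favor — approved.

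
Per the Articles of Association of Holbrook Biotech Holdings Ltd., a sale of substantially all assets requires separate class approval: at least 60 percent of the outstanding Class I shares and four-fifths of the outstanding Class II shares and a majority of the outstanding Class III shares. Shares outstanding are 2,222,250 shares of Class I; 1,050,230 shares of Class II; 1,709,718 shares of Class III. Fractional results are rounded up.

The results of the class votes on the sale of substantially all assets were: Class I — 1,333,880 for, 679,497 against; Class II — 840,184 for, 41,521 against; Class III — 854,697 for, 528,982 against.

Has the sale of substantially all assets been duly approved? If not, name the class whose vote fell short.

Not approved — the Class III shares did not give the required vote.

Class I: 3/5 of 2222250 = 1333350; 1,333,350 required, 1,333,880 in favor — approved.
Class II: 4/5 of 1050230 = 840184; 840,184 required, 840,184 in favor — approved.
Class III: a majority of 1709718 is 854860; 854,860 required, 854,697 in favor — not approved.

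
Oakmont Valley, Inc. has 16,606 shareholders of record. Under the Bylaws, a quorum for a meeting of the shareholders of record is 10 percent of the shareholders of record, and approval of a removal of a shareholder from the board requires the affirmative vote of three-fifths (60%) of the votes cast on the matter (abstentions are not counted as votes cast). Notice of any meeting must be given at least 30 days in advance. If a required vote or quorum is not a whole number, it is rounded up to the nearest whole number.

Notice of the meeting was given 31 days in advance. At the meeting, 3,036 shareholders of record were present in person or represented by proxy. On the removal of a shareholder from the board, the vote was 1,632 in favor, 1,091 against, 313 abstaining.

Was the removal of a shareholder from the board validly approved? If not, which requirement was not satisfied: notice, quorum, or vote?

Notice: 31 days given; 30 required. Satisfied.
Quorum: 10% of 16,606 = 1,660.60, rounded up to 1,661; 3,036 present. Satisfied.
Vote: requires three-fifths of the votes cast (3,036 − 313 abstaining = 2,723); 3/5 of 2723 = 1633.80, rounded up to 1634, so 1,634 needed; 1,632 in favor. Not satisfied.

Invalid — vote requirement not satisfied.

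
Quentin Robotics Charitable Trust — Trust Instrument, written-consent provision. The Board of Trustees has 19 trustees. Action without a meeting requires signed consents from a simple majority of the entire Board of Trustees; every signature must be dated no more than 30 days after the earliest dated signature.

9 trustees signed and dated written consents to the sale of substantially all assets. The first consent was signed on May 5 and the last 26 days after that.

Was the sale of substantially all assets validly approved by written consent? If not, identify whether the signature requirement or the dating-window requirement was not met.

Not effective — insufficient signatures.

Signatures required: a simple majority of 19 — a majority of 19 is 10, so 10 needed; 9 signed. Insufficient.
Dating window: the latest signature is 26 days after the earliest; the limit is 30 days. Within the window.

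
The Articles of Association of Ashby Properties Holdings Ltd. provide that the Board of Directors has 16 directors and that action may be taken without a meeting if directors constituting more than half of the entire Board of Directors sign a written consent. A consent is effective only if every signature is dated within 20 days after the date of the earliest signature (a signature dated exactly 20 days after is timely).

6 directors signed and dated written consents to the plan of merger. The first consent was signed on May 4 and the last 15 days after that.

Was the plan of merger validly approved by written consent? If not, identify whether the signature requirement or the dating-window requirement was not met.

Signatures required: more than half of 16 — a majority of 16 is 9, so 9 needed; 6 signed. Insufficient.
Dating window: the latest signature is 15 days after the earliest; the limit is 20 days. Within the window.

Not effective — insufficient signatures.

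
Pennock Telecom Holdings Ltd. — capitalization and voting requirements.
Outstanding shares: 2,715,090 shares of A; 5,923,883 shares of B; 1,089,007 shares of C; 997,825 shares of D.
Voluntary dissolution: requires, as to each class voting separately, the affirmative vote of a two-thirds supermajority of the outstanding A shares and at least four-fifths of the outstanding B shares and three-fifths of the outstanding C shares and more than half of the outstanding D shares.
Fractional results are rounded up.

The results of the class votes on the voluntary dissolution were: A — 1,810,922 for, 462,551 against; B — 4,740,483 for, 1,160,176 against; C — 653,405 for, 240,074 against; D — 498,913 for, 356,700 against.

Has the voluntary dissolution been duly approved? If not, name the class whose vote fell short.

Approved — every class gave the required vote.

A: 2/3 of 2715090 = 1810060; 1,810,060 required, 1,810,922 in favor — approved.
B: 4/5 of 5923883 = 4739106.40, rounded up to 4739107; 4,739,107 required, 4,740,483 in favor — approved.
C: 3/5 of 1089007 = 653404.20, rounded up to 653405; 653,405 required, 653,405 in favor — approved.
D: a majority of 997825 is 498913; 498,913 required, 498,913 in favor — approved.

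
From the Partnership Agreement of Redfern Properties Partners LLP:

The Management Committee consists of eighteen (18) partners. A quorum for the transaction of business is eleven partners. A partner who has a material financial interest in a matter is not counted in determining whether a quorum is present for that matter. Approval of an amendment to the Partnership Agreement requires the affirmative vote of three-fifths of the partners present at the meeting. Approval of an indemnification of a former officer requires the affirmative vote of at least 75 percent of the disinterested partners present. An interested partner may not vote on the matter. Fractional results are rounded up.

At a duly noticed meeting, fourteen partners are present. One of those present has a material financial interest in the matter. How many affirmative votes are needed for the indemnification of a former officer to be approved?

The indemnification of a former officer requires three-fourths of the disinterested partners present (14 − 1 = 13).
3/4 of 13 = 9.75, rounded up to 10.

10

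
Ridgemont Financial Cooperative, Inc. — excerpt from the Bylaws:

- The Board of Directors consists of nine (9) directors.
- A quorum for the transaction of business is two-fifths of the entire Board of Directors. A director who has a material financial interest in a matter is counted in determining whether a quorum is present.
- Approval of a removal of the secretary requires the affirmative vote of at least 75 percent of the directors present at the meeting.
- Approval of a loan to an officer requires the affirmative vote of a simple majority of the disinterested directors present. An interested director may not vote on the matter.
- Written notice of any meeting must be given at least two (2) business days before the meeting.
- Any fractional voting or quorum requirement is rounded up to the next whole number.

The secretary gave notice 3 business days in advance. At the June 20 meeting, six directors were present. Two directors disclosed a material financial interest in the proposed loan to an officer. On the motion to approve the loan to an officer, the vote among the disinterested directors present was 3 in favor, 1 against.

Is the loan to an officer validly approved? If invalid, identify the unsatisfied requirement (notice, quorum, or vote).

Notice: 3 business days given; 2 required (3 ≥ 2). Satisfied.
Quorum: 6 present (interested directors count toward quorum); quorum is 4. Satisfied.
Vote: the loan to an officer requires a majority of the disinterested directors present (6 − 2 = 4). A majority of 4 is 3, so 3 affirmative votes are needed; 3 voted in favor. Satisfied.

Valid — all requirements satisfied.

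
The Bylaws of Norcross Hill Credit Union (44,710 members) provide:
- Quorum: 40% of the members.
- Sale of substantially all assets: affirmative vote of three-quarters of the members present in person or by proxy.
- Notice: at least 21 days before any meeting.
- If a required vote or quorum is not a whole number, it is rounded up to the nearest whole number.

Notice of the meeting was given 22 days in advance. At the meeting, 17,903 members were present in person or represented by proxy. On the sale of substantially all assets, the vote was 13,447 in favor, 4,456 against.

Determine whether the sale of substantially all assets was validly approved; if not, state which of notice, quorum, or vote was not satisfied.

Valid — all requirements satisfied.

Notice: 22 days given; 21 required. Satisfied.
Quorum: 40% of 44,710 = 17,884; 17,903 present. Satisfied.
Vote: requires three-fourths of those present (17,903); 3/4 of 17903 = 13427.25, rounded up to 13428, so 13,428 needed; 13,447 in favor. Satisfied.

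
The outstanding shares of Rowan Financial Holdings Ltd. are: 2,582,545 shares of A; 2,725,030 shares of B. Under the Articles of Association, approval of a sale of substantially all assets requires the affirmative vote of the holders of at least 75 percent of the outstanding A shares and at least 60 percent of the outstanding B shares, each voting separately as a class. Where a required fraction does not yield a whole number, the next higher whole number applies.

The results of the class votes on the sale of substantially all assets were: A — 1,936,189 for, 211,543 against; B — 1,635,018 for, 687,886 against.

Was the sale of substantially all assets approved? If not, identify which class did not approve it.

A: 3/4 of 2582545 = 1936908.75, rounded up to 1936909; 1,936,909 required, 1,936,189 in favor — not approved.
B: 3/5 of 2725030 = 1635018; 1,635,018 required, 1,635,018 in favor — approved.

Not approved — the A shares did not give the required vote.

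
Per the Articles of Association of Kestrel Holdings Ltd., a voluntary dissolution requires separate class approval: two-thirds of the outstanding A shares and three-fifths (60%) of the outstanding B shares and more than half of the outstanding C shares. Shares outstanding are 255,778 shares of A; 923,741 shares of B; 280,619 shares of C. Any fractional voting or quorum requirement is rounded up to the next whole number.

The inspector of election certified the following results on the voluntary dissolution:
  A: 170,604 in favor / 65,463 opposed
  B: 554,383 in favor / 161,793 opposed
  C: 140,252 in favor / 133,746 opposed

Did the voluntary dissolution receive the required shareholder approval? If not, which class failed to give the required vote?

A: 2/3 of 255778 = 170518.67, rounded up to 170519; 170,519 required, 170,604 in favor — approved.
B: 3/5 of 923741 = 554244.60, rounded up to 554245; 554,245 required, 554,383 in favor — approved.
C: a majority of 280619 is 140310; 140,310 required, 140,252 in favor — not approved.

Not approved — the C shares did not give the required vote.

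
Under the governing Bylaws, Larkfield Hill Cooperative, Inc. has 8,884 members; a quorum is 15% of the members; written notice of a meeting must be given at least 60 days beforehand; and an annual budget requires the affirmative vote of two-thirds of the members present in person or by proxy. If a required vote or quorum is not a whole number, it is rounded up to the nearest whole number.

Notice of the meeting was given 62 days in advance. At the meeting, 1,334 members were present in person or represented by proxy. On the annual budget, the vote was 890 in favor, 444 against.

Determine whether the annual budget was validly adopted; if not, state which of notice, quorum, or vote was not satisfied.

Valid — all requirements satisfied.

Notice: 62 days given; 60 required. Satisfied.
Quorum: 15% of 8,884 = 1,332.60, rounded up to 1,333; 1,334 present. Satisfied.
Vote: requires two-thirds of those present (1,334); 2/3 of 1334 = 889.33, rounded up to 890, so 890 needed; 890 in favor. Satisfied.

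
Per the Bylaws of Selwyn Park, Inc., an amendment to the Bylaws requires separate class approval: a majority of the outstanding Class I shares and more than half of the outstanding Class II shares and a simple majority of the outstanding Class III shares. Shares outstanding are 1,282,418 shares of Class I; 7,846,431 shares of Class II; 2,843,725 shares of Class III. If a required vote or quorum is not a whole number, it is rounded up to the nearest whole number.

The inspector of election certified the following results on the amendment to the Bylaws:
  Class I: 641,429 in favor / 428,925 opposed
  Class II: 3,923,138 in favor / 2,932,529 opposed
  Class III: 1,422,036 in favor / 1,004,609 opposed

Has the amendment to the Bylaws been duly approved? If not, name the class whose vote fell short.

Class I: a majority of 1282418 is 641210; 641,210 required, 641,429 in favor — approved.
Class II: a majority of 7846431 is 3923216; 3,923,216 required, 3,923,138 in favor — not approved.
Class III: a majority of 2843725 is 1421863; 1,421,863 required, 1,422,036 in favor — approved.

Not approved — the Class II shares did not give the required vote.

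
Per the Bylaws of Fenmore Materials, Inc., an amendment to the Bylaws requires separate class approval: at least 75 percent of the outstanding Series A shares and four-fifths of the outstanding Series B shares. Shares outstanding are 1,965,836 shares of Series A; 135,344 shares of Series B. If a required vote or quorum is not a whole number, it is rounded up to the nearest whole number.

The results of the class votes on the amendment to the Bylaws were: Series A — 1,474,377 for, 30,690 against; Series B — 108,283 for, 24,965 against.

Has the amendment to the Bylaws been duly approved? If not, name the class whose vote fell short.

Approved — every class gave the required vote.

Series A: 3/4 of 1965836 = 1474377; 1,474,377 required, 1,474,377 in favor — approved.
Series B: 4/5 of 135344 = 108275.20, rounded up to 108276; 108,276 required, 108,283 in favor — approved.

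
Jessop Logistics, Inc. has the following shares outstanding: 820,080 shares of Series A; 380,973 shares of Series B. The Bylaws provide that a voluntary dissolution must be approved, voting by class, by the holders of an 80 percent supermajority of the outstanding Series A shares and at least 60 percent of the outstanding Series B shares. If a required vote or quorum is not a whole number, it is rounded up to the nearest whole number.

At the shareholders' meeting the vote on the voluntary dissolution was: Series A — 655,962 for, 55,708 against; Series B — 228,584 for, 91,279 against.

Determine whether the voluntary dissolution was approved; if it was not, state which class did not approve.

Series A: 4/5 of 820080 = 656064; 656,064 required, 655,962 in favor — not approved.
Series B: 3/5 of 380973 = 228583.80, rounded up to 228584; 228,584 required, 228,584 in favor — approved.

Not approved — the Series A shares did not give the required vote.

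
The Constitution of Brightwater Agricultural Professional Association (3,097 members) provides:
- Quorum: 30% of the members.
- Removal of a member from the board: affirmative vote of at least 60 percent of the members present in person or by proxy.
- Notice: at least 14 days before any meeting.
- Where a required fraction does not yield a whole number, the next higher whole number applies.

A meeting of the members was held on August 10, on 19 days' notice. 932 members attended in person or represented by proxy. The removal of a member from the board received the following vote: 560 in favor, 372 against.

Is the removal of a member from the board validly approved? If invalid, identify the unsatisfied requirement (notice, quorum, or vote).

Valid — all requirements satisfied.

Notice: 19 days given; 14 required. Satisfied.
Quorum: 30% of 3,097 = 929.10, rounded up to 930; 932 present. Satisfied.
Vote: requires three-fifths of those present (932); 3/5 of 932 = 559.20, rounded up to 560, so 560 needed; 560 in favor. Satisfied.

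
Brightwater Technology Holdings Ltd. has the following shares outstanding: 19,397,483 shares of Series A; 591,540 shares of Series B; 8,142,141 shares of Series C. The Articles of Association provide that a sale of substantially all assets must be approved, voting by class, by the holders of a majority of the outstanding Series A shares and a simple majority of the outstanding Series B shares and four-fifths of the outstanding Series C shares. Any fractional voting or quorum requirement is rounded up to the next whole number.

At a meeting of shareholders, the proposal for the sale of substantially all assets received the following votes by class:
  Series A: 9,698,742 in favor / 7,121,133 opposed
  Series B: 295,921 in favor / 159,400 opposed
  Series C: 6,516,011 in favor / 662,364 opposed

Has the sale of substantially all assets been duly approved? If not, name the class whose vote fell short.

Approved — every class gave the required vote.

Series A: a majority of 19397483 is 9698742; 9,698,742 required, 9,698,742 in favor — approved.
Series B: a majority of 591540 is 295771; 295,771 required, 295,921 in favor — approved.
Series C: 4/5 of 8142141 = 6513712.80, rounded up to 6513713; 6,513,713 required, 6,516,011 in favor — approved.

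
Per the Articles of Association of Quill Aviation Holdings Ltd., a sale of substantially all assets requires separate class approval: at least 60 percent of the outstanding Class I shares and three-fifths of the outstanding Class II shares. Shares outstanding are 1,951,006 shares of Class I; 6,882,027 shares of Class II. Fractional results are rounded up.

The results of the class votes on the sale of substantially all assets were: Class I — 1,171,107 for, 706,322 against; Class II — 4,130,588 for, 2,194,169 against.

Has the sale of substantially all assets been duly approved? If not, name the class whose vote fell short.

Class I: 3/5 of 1951006 = 1170603.60, rounded up to 1170604; 1,170,604 required, 1,171,107 in favor — approved.
Class II: 3/5 of 6882027 = 4129216.20, rounded up to 4129217; 4,129,217 required, 4,130,588 in favor — approved.

Approved — every class gave the required vote.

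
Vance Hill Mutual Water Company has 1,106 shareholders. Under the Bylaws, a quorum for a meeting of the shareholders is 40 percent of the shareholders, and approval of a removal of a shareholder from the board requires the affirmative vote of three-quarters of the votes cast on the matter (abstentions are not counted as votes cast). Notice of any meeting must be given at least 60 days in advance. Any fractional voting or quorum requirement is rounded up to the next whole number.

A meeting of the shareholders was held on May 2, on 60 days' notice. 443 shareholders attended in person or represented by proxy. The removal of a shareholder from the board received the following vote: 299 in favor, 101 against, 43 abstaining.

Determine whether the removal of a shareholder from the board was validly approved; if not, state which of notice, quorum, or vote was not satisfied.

Invalid — vote requirement not satisfied.

Notice: 60 days given; 60 required. Satisfied.
Quorum: 40% of 1,106 = 442.40, rounded up to 443; 443 present. Satisfied.
Vote: requires three-fourths of the votes cast (443 − 43 abstaining = 400); 3/4 of 400 = 300, so 300 needed; 299 in favor. Not satisfied.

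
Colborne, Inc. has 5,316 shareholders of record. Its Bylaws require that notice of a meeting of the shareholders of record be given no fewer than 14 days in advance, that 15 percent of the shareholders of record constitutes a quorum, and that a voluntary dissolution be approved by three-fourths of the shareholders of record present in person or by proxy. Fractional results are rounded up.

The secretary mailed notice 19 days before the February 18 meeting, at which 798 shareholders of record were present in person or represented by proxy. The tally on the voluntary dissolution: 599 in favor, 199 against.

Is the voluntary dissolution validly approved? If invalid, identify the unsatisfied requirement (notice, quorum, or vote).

Valid — all requirements satisfied.

Notice: 19 days given; 14 required. Satisfied.
Quorum: 15% of 5,316 = 797.40, rounded up to 798; 798 present. Satisfied.
Vote: requires three-fourths of those present (798); 3/4 of 798 = 598.50, rounded up to 599, so 599 needed; 599 in favor. Satisfied.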